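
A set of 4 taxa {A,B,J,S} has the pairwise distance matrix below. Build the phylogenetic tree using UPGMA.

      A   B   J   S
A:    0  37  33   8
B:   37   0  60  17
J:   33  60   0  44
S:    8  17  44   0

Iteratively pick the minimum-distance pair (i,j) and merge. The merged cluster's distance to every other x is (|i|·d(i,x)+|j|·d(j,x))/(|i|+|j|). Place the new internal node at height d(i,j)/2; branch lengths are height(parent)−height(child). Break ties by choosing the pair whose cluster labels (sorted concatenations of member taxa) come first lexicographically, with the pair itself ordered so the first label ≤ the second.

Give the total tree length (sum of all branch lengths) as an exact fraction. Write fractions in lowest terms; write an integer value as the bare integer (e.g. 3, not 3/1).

379/6

1. join A+S (d=8) ⇒ AS; edges |A|=4, |S|=4
  updated: d(AS,B)=27, d(AS,J)=77/2
2. join AS+B (d=27) ⇒ ABS; edges |AS|=19/2, |B|=27/2
  updated: d(ABS,J)=137/3
3. join ABS+J (d=137/3) ⇒ ABJS; edges |ABS|=28/3, |J|=137/6
final tree: (((A:4,S:4):19/2,B:27/2):28/3,J:137/6)
total length: 379/6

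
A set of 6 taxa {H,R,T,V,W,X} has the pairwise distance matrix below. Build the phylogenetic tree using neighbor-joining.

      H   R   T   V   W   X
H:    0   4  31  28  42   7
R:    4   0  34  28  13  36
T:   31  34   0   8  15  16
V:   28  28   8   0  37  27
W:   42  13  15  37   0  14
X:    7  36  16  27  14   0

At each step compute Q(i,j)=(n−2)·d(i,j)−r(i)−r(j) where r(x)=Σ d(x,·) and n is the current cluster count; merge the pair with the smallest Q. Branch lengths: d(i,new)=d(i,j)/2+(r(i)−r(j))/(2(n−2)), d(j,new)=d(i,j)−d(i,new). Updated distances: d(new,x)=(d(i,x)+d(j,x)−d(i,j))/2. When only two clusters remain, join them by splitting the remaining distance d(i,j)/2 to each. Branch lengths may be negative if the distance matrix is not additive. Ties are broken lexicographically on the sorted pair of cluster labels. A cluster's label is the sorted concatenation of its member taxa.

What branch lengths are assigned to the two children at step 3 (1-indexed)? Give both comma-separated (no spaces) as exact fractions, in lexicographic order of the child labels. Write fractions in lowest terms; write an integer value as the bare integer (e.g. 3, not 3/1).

27/2,43/4

iteration 1: select H,R (d=4, Q=-211); attach at lengths (13/8, 19/8); label the merged cluster HR
  updated: d(HR,T)=61/2, d(HR,V)=26, d(HR,W)=51/2, d(HR,X)=39/2
iteration 2: select T,V (d=8, Q=-287/2); attach at lengths (-3/4, 35/4); label the merged cluster TV
  updated: d(HR,TV)=97/4, d(TV,W)=22, d(TV,X)=35/2
iteration 3: select HR,TV (d=97/4, Q=-169/2); attach at lengths (27/2, 43/4); label the merged cluster HRTV
  updated: d(HRTV,W)=93/8, d(HRTV,X)=51/8
iteration 4: select HRTV,W (d=93/8, Q=-32); attach at lengths (2, 77/8); label the merged cluster HRTVW
  updated: d(HRTVW,X)=35/8
iteration 5: select HRTVW,X (d=35/8); attach at lengths (35/16, 35/16); label the merged cluster HRTVWX
final tree: ((((H:13/8,R:19/8):27/2,(T:-3/4,V:35/4):43/4):2,W:77/8):35/16,X:35/16)
total length: 209/4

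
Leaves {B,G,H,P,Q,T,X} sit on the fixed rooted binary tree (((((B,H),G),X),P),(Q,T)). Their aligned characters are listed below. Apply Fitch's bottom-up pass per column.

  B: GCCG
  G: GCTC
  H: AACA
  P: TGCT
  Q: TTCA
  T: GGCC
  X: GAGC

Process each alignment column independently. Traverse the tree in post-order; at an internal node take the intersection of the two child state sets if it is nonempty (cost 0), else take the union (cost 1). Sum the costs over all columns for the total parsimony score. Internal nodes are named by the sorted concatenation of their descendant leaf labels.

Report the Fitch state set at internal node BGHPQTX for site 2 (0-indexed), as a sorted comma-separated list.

site 0, node BH: B={G} ∪ H={A} → {A,G} (+1)
site 0, node BGH: BH={A,G} ∩ G={G} → {G} (+0)
site 0, node BGHX: BGH={G} ∩ X={G} → {G} (+0)
site 0, node BGHPX: BGHX={G} ∪ P={T} → {G,T} (+1)
site 0, node QT: Q={T} ∪ T={G} → {G,T} (+1)
site 0, node BGHPQTX: BGHPX={G,T} ∩ QT={G,T} → {G,T} (+0)
site 1, node BH: B={C} ∪ H={A} → {A,C} (+1)
site 1, node BGH: BH={A,C} ∩ G={C} → {C} (+0)
site 1, node BGHX: BGH={C} ∪ X={A} → {A,C} (+1)
site 1, node BGHPX: BGHX={A,C} ∪ P={G} → {A,C,G} (+1)
site 1, node QT: Q={T} ∪ T={G} → {G,T} (+1)
site 1, node BGHPQTX: BGHPX={A,C,G} ∩ QT={G,T} → {G} (+0)
site 2, node BH: B={C} ∩ H={C} → {C} (+0)
site 2, node BGH: BH={C} ∪ G={T} → {C,T} (+1)
site 2, node BGHX: BGH={C,T} ∪ X={G} → {C,G,T} (+1)
site 2, node BGHPX: BGHX={C,G,T} ∩ P={C} → {C} (+0)
site 2, node QT: Q={C} ∩ T={C} → {C} (+0)
site 2, node BGHPQTX: BGHPX={C} ∩ QT={C} → {C} (+0)
site 3, node BH: B={G} ∪ H={A} → {A,G} (+1)
site 3, node BGH: BH={A,G} ∪ G={C} → {A,C,G} (+1)
site 3, node BGHX: BGH={A,C,G} ∩ X={C} → {C} (+0)
site 3, node BGHPX: BGHX={C} ∪ P={T} → {C,T} (+1)
site 3, node QT: Q={A} ∪ T={C} → {A,C} (+1)
site 3, node BGHPQTX: BGHPX={C,T} ∩ QT={A,C} → {C} (+0)
per-site changes: [3, 4, 2, 4]; total = 13

C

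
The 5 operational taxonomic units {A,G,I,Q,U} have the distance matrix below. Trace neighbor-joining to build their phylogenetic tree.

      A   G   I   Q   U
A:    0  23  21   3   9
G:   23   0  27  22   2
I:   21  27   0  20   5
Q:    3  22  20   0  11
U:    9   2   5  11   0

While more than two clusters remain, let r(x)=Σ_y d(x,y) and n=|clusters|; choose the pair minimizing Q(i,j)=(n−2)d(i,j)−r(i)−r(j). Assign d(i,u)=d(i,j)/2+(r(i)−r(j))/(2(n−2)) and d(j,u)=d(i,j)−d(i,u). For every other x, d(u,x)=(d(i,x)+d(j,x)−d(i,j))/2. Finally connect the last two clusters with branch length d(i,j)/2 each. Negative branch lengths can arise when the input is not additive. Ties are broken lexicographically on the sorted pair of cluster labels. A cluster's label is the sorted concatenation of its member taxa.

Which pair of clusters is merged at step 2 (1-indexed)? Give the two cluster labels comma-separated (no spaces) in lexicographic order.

iteration 1: select A,Q (d=3, Q=-103); attach at lengths (3/2, 3/2); label the merged cluster AQ
  updated: d(AQ,G)=21, d(AQ,I)=19, d(AQ,U)=17/2
iteration 2: select AQ,I (d=19, Q=-123/2); attach at lengths (71/8, 81/8); label the merged cluster AIQ
  updated: d(AIQ,G)=29/2, d(AIQ,U)=-11/4
iteration 3: select AIQ,G (d=29/2, Q=-55/4); attach at lengths (39/8, 77/8); label the merged cluster AGIQ
  updated: d(AGIQ,U)=-61/8
iteration 4: select AGIQ,U (d=-61/8); attach at lengths (-61/16, -61/16); label the merged cluster AGIQU
final tree: ((((A:3/2,Q:3/2):71/8,I:81/8):39/8,G:77/8):-61/16,U:-61/16)
total length: 231/8

AQ,I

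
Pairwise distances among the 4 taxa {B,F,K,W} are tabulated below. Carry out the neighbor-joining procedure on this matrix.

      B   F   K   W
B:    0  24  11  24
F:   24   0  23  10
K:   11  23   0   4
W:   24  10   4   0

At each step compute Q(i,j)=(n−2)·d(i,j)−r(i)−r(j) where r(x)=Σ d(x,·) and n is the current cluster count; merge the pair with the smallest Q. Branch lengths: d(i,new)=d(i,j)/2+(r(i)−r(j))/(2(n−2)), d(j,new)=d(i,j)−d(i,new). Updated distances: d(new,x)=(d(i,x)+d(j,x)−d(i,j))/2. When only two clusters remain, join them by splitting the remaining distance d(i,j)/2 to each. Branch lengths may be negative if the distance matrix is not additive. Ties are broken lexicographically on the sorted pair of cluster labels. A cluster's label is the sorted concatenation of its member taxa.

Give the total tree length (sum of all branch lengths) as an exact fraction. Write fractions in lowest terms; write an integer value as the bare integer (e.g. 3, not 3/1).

117/4

step 1: merge (B,K) at d=11, Q=-75; branch lengths B→43/4, K→1/4; new cluster BK
  updated: d(BK,F)=18, d(BK,W)=17/2
step 2: merge (BK,F) at d=18, Q=-73/2; branch lengths BK→33/4, F→39/4; new cluster BFK
  updated: d(BFK,W)=1/4
step 3: merge (BFK,W) at d=1/4; branch lengths BFK→1/8, W→1/8; new cluster BFKW
final tree: (((B:43/4,K:1/4):33/4,F:39/4):1/8,W:1/8)
total length: 117/4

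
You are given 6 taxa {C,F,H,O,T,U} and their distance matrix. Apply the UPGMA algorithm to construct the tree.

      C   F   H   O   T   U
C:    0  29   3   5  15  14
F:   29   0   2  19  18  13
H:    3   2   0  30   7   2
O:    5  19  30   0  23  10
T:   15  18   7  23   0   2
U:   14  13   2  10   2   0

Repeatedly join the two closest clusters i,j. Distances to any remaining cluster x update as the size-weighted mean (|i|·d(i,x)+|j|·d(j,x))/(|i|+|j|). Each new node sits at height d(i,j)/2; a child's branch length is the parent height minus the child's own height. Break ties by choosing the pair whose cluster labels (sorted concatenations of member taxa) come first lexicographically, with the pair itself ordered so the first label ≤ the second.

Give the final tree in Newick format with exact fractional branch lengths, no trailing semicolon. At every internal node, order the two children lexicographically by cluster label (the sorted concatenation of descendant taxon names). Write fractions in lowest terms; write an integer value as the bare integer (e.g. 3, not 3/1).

((C:5/2,O:5/2):103/16,((F:1,H:1):4,(T:1,U:1):4):63/16)

step 1: merge (F,H) at d=2; branch lengths F→1, H→1; new cluster FH
  updated: d(C,FH)=16, d(FH,O)=49/2, d(FH,T)=25/2, d(FH,U)=15/2
step 2: merge (T,U) at d=2; branch lengths T→1, U→1; new cluster TU
  updated: d(C,TU)=29/2, d(FH,TU)=10, d(O,TU)=33/2
step 3: merge (C,O) at d=5; branch lengths C→5/2, O→5/2; new cluster CO
  updated: d(CO,FH)=81/4, d(CO,TU)=31/2
step 4: merge (FH,TU) at d=10; branch lengths FH→4, TU→4; new cluster FHTU
  updated: d(CO,FHTU)=143/8
step 5: merge (CO,FHTU) at d=143/8; branch lengths CO→103/16, FHTU→63/16; new cluster CFHOTU
final tree: ((C:5/2,O:5/2):103/16,((F:1,H:1):4,(T:1,U:1):4):63/16)
total length: 219/8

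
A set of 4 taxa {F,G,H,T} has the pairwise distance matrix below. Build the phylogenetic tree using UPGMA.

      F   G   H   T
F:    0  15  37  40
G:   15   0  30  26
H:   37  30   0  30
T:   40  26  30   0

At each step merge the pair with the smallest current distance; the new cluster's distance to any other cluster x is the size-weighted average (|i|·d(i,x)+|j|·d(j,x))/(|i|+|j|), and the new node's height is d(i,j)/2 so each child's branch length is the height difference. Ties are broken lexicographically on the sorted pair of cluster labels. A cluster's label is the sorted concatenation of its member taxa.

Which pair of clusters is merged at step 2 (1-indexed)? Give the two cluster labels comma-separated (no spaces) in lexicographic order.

H,T

iteration 1: select F,G (d=15); attach at lengths (15/2, 15/2); label the merged cluster FG
  updated: d(FG,H)=67/2, d(FG,T)=33
iteration 2: select H,T (d=30); attach at lengths (15, 15); label the merged cluster HT
  updated: d(FG,HT)=133/4
iteration 3: select FG,HT (d=133/4); attach at lengths (73/8, 13/8); label the merged cluster FGHT
final tree: ((F:15/2,G:15/2):73/8,(H:15,T:15):13/8)
total length: 223/4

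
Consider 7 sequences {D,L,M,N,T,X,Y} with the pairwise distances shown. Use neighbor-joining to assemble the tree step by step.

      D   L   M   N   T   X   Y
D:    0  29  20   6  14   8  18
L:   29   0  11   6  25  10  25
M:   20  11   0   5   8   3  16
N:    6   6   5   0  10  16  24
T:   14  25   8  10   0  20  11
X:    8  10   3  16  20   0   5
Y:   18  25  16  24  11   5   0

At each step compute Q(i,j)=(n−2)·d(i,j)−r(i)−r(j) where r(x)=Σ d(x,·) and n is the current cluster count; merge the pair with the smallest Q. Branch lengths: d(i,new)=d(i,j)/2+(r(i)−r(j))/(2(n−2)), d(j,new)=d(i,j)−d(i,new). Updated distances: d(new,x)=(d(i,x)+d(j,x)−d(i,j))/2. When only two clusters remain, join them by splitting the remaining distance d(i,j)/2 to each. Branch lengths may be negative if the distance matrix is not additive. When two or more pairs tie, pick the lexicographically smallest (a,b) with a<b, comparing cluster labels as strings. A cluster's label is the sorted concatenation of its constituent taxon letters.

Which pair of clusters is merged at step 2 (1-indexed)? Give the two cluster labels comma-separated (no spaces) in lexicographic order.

step 1: merge (L,N) at d=6, Q=-143; branch lengths L→69/10, N→-9/10; new cluster LN
  updated: d(D,LN)=29/2, d(LN,M)=5, d(LN,T)=29/2, d(LN,X)=10, d(LN,Y)=43/2
step 2: merge (LN,M) at d=5, Q=-195/2; branch lengths LN→67/16, M→13/16; new cluster LMN
  updated: d(D,LMN)=59/4, d(LMN,T)=35/4, d(LMN,X)=4, d(LMN,Y)=65/4
step 3: merge (X,Y) at d=5, Q=-289/4; branch lengths X→7/24, Y→113/24; new cluster XY
  updated: d(D,XY)=21/2, d(LMN,XY)=61/8, d(T,XY)=13
step 4: merge (D,XY) at d=21/2, Q=-395/8; branch lengths D→233/32, XY→103/32; new cluster DXY
  updated: d(DXY,LMN)=95/16, d(DXY,T)=33/4
step 5: merge (DXY,LMN) at d=95/16, Q=-367/16; branch lengths DXY→87/32, LMN→103/32; new cluster DLMNXY
  updated: d(DLMNXY,T)=177/32
step 6: merge (DLMNXY,T) at d=177/32; branch lengths DLMNXY→177/64, T→177/64; new cluster DLMNTXY
final tree: (((D:233/32,(X:7/24,Y:113/24):103/32):87/32,((L:69/10,N:-9/10):67/16,M:13/16):103/32):177/64,T:177/64)
total length: 1215/32

LN,M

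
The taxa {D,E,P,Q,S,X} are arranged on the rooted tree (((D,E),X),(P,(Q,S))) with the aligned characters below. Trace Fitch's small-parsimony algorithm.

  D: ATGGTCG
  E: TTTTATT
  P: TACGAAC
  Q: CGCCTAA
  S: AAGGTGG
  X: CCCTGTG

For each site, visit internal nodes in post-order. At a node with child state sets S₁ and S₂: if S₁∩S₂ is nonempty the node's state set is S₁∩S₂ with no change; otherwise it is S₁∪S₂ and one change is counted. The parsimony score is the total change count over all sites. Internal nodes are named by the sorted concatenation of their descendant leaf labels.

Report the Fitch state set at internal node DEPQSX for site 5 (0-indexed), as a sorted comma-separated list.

[col 0] DE: children D:{A}, E:{T} ∪→ {A,T}; cost 1
[col 0] DEX: children DE:{A,T}, X:{C} ∪→ {A,C,T}; cost 1
[col 0] QS: children Q:{C}, S:{A} ∪→ {A,C}; cost 1
[col 0] PQS: children P:{T}, QS:{A,C} ∪→ {A,C,T}; cost 1
[col 0] DEPQSX: children DEX:{A,C,T}, PQS:{A,C,T} ∩→ {A,C,T}; cost 0
[col 1] DE: children D:{T}, E:{T} ∩→ {T}; cost 0
[col 1] DEX: children DE:{T}, X:{C} ∪→ {C,T}; cost 1
[col 1] QS: children Q:{G}, S:{A} ∪→ {A,G}; cost 1
[col 1] PQS: children P:{A}, QS:{A,G} ∩→ {A}; cost 0
[col 1] DEPQSX: children DEX:{C,T}, PQS:{A} ∪→ {A,C,T}; cost 1
[col 2] DE: children D:{G}, E:{T} ∪→ {G,T}; cost 1
[col 2] DEX: children DE:{G,T}, X:{C} ∪→ {C,G,T}; cost 1
[col 2] QS: children Q:{C}, S:{G} ∪→ {C,G}; cost 1
[col 2] PQS: children P:{C}, QS:{C,G} ∩→ {C}; cost 0
[col 2] DEPQSX: children DEX:{C,G,T}, PQS:{C} ∩→ {C}; cost 0
[col 3] DE: children D:{G}, E:{T} ∪→ {G,T}; cost 1
[col 3] DEX: children DE:{G,T}, X:{T} ∩→ {T}; cost 0
[col 3] QS: children Q:{C}, S:{G} ∪→ {C,G}; cost 1
[col 3] PQS: children P:{G}, QS:{C,G} ∩→ {G}; cost 0
[col 3] DEPQSX: children DEX:{T}, PQS:{G} ∪→ {G,T}; cost 1
[col 4] DE: children D:{T}, E:{A} ∪→ {A,T}; cost 1
[col 4] DEX: children DE:{A,T}, X:{G} ∪→ {A,G,T}; cost 1
[col 4] QS: children Q:{T}, S:{T} ∩→ {T}; cost 0
[col 4] PQS: children P:{A}, QS:{T} ∪→ {A,T}; cost 1
[col 4] DEPQSX: children DEX:{A,G,T}, PQS:{A,T} ∩→ {A,T}; cost 0
[col 5] DE: children D:{C}, E:{T} ∪→ {C,T}; cost 1
[col 5] DEX: children DE:{C,T}, X:{T} ∩→ {T}; cost 0
[col 5] QS: children Q:{A}, S:{G} ∪→ {A,G}; cost 1
[col 5] PQS: children P:{A}, QS:{A,G} ∩→ {A}; cost 0
[col 5] DEPQSX: children DEX:{T}, PQS:{A} ∪→ {A,T}; cost 1
[col 6] DE: children D:{G}, E:{T} ∪→ {G,T}; cost 1
[col 6] DEX: children DE:{G,T}, X:{G} ∩→ {G}; cost 0
[col 6] QS: children Q:{A}, S:{G} ∪→ {A,G}; cost 1
[col 6] PQS: children P:{C}, QS:{A,G} ∪→ {A,C,G}; cost 1
[col 6] DEPQSX: children DEX:{G}, PQS:{A,C,G} ∩→ {G}; cost 0
per-site changes: [4, 3, 3, 3, 3, 3, 3]; total = 22

A,T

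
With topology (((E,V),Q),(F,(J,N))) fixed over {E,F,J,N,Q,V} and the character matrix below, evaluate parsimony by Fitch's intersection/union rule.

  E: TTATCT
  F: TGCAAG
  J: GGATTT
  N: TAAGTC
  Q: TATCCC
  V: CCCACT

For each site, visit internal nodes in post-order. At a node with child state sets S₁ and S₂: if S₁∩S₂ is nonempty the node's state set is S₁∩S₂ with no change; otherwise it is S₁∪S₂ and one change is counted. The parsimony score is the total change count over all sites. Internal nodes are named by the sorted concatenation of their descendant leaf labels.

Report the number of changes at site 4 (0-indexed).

2

site 0, node EV: E={T} ∪ V={C} → {C,T} (+1)
site 0, node EQV: EV={C,T} ∩ Q={T} → {T} (+0)
site 0, node JN: J={G} ∪ N={T} → {G,T} (+1)
site 0, node FJN: F={T} ∩ JN={G,T} → {T} (+0)
site 0, node EFJNQV: EQV={T} ∩ FJN={T} → {T} (+0)
site 1, node EV: E={T} ∪ V={C} → {C,T} (+1)
site 1, node EQV: EV={C,T} ∪ Q={A} → {A,C,T} (+1)
site 1, node JN: J={G} ∪ N={A} → {A,G} (+1)
site 1, node FJN: F={G} ∩ JN={A,G} → {G} (+0)
site 1, node EFJNQV: EQV={A,C,T} ∪ FJN={G} → {A,C,G,T} (+1)
site 2, node EV: E={A} ∪ V={C} → {A,C} (+1)
site 2, node EQV: EV={A,C} ∪ Q={T} → {A,C,T} (+1)
site 2, node JN: J={A} ∩ N={A} → {A} (+0)
site 2, node FJN: F={C} ∪ JN={A} → {A,C} (+1)
site 2, node EFJNQV: EQV={A,C,T} ∩ FJN={A,C} → {A,C} (+0)
site 3, node EV: E={T} ∪ V={A} → {A,T} (+1)
site 3, node EQV: EV={A,T} ∪ Q={C} → {A,C,T} (+1)
site 3, node JN: J={T} ∪ N={G} → {G,T} (+1)
site 3, node FJN: F={A} ∪ JN={G,T} → {A,G,T} (+1)
site 3, node EFJNQV: EQV={A,C,T} ∩ FJN={A,G,T} → {A,T} (+0)
site 4, node EV: E={C} ∩ V={C} → {C} (+0)
site 4, node EQV: EV={C} ∩ Q={C} → {C} (+0)
site 4, node JN: J={T} ∩ N={T} → {T} (+0)
site 4, node FJN: F={A} ∪ JN={T} → {A,T} (+1)
site 4, node EFJNQV: EQV={C} ∪ FJN={A,T} → {A,C,T} (+1)
site 5, node EV: E={T} ∩ V={T} → {T} (+0)
site 5, node EQV: EV={T} ∪ Q={C} → {C,T} (+1)
site 5, node JN: J={T} ∪ N={C} → {C,T} (+1)
site 5, node FJN: F={G} ∪ JN={C,T} → {C,G,T} (+1)
site 5, node EFJNQV: EQV={C,T} ∩ FJN={C,G,T} → {C,T} (+0)
per-site changes: [2, 4, 3, 4, 2, 3]; total = 18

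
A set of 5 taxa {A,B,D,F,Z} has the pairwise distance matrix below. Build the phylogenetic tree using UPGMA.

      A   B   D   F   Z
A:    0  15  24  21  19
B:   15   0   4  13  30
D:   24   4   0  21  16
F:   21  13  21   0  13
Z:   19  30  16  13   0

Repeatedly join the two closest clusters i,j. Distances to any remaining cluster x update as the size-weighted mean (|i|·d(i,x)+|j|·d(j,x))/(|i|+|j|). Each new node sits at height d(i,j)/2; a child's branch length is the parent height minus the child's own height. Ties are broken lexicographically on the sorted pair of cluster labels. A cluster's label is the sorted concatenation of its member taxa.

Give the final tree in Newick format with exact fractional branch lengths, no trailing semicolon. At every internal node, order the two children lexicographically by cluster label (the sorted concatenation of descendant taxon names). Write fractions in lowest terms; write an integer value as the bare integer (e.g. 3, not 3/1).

((A:39/4,(B:2,D:2):31/4):1/4,(F:13/2,Z:13/2):7/2)

iteration 1: select B,D (d=4); attach at lengths (2, 2); label the merged cluster BD
  updated: d(A,BD)=39/2, d(BD,F)=17, d(BD,Z)=23
iteration 2: select F,Z (d=13); attach at lengths (13/2, 13/2); label the merged cluster FZ
  updated: d(A,FZ)=20, d(BD,FZ)=20
iteration 3: select A,BD (d=39/2); attach at lengths (39/4, 31/4); label the merged cluster ABD
  updated: d(ABD,FZ)=20
iteration 4: select ABD,FZ (d=20); attach at lengths (1/4, 7/2); label the merged cluster ABDFZ
final tree: ((A:39/4,(B:2,D:2):31/4):1/4,(F:13/2,Z:13/2):7/2)
total length: 153/4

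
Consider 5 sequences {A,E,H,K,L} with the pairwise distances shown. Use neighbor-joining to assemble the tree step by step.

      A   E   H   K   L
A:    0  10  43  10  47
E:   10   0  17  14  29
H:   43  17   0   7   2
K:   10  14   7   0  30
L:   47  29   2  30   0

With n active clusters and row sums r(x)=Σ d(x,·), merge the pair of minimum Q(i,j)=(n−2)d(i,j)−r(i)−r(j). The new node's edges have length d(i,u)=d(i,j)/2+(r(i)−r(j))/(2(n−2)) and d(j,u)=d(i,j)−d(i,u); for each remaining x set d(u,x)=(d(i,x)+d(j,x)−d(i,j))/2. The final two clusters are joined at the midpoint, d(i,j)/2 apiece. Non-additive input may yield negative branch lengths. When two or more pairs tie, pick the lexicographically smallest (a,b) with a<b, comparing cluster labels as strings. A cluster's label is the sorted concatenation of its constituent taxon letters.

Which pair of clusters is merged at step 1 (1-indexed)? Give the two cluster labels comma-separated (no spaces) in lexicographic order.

step 1: merge (H,L) at d=2, Q=-171; branch lengths H→-11/2, L→15/2; new cluster HL
  updated: d(A,HL)=44, d(E,HL)=22, d(HL,K)=35/2
step 2: merge (A,E) at d=10, Q=-90; branch lengths A→19/2, E→1/2; new cluster AE
  updated: d(AE,HL)=28, d(AE,K)=7
step 3: merge (AE,HL) at d=28, Q=-105/2; branch lengths AE→35/4, HL→77/4; new cluster AEHL
  updated: d(AEHL,K)=-7/4
step 4: merge (AEHL,K) at d=-7/4; branch lengths AEHL→-7/8, K→-7/8; new cluster AEHKL
final tree: (((A:19/2,E:1/2):35/4,(H:-11/2,L:15/2):77/4):-7/8,K:-7/8)
total length: 153/4

H,L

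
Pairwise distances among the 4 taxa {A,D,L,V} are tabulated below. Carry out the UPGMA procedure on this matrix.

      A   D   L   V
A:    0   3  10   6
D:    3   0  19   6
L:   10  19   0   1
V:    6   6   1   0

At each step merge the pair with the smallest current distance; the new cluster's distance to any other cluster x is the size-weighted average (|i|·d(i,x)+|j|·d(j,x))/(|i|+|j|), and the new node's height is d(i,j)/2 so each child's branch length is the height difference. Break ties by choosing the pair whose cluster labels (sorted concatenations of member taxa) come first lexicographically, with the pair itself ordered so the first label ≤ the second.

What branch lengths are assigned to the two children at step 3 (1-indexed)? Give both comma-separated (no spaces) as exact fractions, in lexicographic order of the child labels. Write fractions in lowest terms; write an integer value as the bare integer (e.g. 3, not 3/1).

29/8,37/8

iteration 1: select L,V (d=1); attach at lengths (1/2, 1/2); label the merged cluster LV
  updated: d(A,LV)=8, d(D,LV)=25/2
iteration 2: select A,D (d=3); attach at lengths (3/2, 3/2); label the merged cluster AD
  updated: d(AD,LV)=41/4
iteration 3: select AD,LV (d=41/4); attach at lengths (29/8, 37/8); label the merged cluster ADLV
final tree: ((A:3/2,D:3/2):29/8,(L:1/2,V:1/2):37/8)
total length: 49/4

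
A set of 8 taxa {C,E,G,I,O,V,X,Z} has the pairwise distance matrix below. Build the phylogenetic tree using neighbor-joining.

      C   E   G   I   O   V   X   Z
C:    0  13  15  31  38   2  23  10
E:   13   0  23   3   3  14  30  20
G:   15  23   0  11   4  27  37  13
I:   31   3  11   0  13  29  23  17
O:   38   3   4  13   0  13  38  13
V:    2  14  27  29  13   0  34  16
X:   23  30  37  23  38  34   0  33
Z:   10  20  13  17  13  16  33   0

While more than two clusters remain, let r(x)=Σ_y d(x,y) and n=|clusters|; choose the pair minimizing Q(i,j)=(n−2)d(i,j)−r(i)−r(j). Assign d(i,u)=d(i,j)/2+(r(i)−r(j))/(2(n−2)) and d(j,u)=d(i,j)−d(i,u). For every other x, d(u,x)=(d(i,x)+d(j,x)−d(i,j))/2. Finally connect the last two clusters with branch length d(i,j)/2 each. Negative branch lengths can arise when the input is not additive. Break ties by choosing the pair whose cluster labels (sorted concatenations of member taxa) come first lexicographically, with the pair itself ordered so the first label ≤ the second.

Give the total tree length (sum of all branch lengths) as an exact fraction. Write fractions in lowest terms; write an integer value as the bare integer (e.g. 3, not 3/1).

58

1. join C+V (d=2, Q=-255) ⇒ CV; edges |C|=3/4, |V|=5/4
  updated: d(CV,E)=25/2, d(CV,G)=20, d(CV,I)=29, d(CV,O)=49/2, d(CV,X)=55/2, d(CV,Z)=12
2. join G+O (d=4, Q=-367/2) ⇒ GO; edges |G|=13/4, |O|=3/4
  updated: d(CV,GO)=81/4, d(E,GO)=11, d(GO,I)=10, d(GO,X)=71/2, d(GO,Z)=11
3. join E+I (d=3, Q=-293/2) ⇒ EI; edges |E|=13/16, |I|=35/16
  updated: d(CV,EI)=77/4, d(EI,GO)=9, d(EI,X)=25, d(EI,Z)=17
4. join EI+GO (d=9, Q=-119) ⇒ EGIO; edges |EI|=43/12, |GO|=65/12
  updated: d(CV,EGIO)=61/4, d(EGIO,X)=103/4, d(EGIO,Z)=19/2
5. join CV+X (d=55/2, Q=-86) ⇒ CVX; edges |CV|=47/8, |X|=173/8
  updated: d(CVX,EGIO)=27/4, d(CVX,Z)=35/4
6. join CVX+EGIO (d=27/4, Q=-25) ⇒ CEGIOVX; edges |CVX|=3, |EGIO|=15/4
  updated: d(CEGIOVX,Z)=23/4
7. join CEGIOVX+Z (d=23/4) ⇒ CEGIOVXZ; edges |CEGIOVX|=23/8, |Z|=23/8
final tree: ((((C:3/4,V:5/4):47/8,X:173/8):3,((E:13/16,I:35/16):43/12,(G:13/4,O:3/4):65/12):15/4):23/8,Z:23/8)
total length: 58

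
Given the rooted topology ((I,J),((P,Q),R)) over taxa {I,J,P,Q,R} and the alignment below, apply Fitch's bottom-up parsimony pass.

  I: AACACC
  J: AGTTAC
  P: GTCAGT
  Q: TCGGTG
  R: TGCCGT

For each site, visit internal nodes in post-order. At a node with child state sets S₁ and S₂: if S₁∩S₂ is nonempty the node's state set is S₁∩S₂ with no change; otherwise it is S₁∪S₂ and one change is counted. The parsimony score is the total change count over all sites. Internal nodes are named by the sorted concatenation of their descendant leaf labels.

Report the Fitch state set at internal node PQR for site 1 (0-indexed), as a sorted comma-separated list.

C,G,T

[col 0] IJ: children I:{A}, J:{A} ∩→ {A}; cost 0
[col 0] PQ: children P:{G}, Q:{T} ∪→ {G,T}; cost 1
[col 0] PQR: children PQ:{G,T}, R:{T} ∩→ {T}; cost 0
[col 0] IJPQR: children IJ:{A}, PQR:{T} ∪→ {A,T}; cost 1
[col 1] IJ: children I:{A}, J:{G} ∪→ {A,G}; cost 1
[col 1] PQ: children P:{T}, Q:{C} ∪→ {C,T}; cost 1
[col 1] PQR: children PQ:{C,T}, R:{G} ∪→ {C,G,T}; cost 1
[col 1] IJPQR: children IJ:{A,G}, PQR:{C,G,T} ∩→ {G}; cost 0
[col 2] IJ: children I:{C}, J:{T} ∪→ {C,T}; cost 1
[col 2] PQ: children P:{C}, Q:{G} ∪→ {C,G}; cost 1
[col 2] PQR: children PQ:{C,G}, R:{C} ∩→ {C}; cost 0
[col 2] IJPQR: children IJ:{C,T}, PQR:{C} ∩→ {C}; cost 0
[col 3] IJ: children I:{A}, J:{T} ∪→ {A,T}; cost 1
[col 3] PQ: children P:{A}, Q:{G} ∪→ {A,G}; cost 1
[col 3] PQR: children PQ:{A,G}, R:{C} ∪→ {A,C,G}; cost 1
[col 3] IJPQR: children IJ:{A,T}, PQR:{A,C,G} ∩→ {A}; cost 0
[col 4] IJ: children I:{C}, J:{A} ∪→ {A,C}; cost 1
[col 4] PQ: children P:{G}, Q:{T} ∪→ {G,T}; cost 1
[col 4] PQR: children PQ:{G,T}, R:{G} ∩→ {G}; cost 0
[col 4] IJPQR: children IJ:{A,C}, PQR:{G} ∪→ {A,C,G}; cost 1
[col 5] IJ: children I:{C}, J:{C} ∩→ {C}; cost 0
[col 5] PQ: children P:{T}, Q:{G} ∪→ {G,T}; cost 1
[col 5] PQR: children PQ:{G,T}, R:{T} ∩→ {T}; cost 0
[col 5] IJPQR: children IJ:{C}, PQR:{T} ∪→ {C,T}; cost 1
per-site changes: [2, 3, 2, 3, 3, 2]; total = 15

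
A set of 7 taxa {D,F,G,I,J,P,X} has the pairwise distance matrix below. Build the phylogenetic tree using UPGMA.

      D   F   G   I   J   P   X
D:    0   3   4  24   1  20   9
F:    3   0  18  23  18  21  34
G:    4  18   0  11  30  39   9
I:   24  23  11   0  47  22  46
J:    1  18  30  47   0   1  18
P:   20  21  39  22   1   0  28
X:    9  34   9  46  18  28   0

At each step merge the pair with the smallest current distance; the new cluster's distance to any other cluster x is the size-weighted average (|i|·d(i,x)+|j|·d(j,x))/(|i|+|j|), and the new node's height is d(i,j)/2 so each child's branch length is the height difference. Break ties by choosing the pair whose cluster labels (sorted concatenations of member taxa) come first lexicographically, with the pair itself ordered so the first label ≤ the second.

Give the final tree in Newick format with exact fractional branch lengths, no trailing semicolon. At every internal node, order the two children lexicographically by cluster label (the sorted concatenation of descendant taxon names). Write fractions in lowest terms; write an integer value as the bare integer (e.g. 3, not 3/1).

1. join D+J (d=1) ⇒ DJ; edges |D|=1/2, |J|=1/2
  updated: d(DJ,F)=21/2, d(DJ,G)=17, d(DJ,I)=71/2, d(DJ,P)=21/2, d(DJ,X)=27/2
2. join G+X (d=9) ⇒ GX; edges |G|=9/2, |X|=9/2
  updated: d(DJ,GX)=61/4, d(F,GX)=26, d(GX,I)=57/2, d(GX,P)=67/2
3. join DJ+F (d=21/2) ⇒ DFJ; edges |DJ|=19/4, |F|=21/4
  updated: d(DFJ,GX)=113/6, d(DFJ,I)=94/3, d(DFJ,P)=14
4. join DFJ+P (d=14) ⇒ DFJP; edges |DFJ|=7/4, |P|=7
  updated: d(DFJP,GX)=45/2, d(DFJP,I)=29
5. join DFJP+GX (d=45/2) ⇒ DFGJPX; edges |DFJP|=17/4, |GX|=27/4
  updated: d(DFGJPX,I)=173/6
6. join DFGJPX+I (d=173/6) ⇒ DFGIJPX; edges |DFGJPX|=19/6, |I|=173/12
final tree: (((((D:1/2,J:1/2):19/4,F:21/4):7/4,P:7):17/4,(G:9/2,X:9/2):27/4):19/6,I:173/12)
total length: 172/3

(((((D:1/2,J:1/2):19/4,F:21/4):7/4,P:7):17/4,(G:9/2,X:9/2):27/4):19/6,I:173/12)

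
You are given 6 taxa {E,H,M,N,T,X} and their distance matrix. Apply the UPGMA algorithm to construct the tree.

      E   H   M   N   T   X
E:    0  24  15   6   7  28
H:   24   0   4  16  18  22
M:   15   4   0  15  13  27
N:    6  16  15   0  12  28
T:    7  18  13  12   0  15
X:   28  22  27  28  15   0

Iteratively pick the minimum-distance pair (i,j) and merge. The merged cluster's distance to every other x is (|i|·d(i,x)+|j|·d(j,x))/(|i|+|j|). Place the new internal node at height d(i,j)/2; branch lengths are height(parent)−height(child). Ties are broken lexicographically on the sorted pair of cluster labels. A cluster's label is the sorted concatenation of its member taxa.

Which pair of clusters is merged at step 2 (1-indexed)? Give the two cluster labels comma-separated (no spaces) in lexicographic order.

E,N

1. join H+M (d=4) ⇒ HM; edges |H|=2, |M|=2
  updated: d(E,HM)=39/2, d(HM,N)=31/2, d(HM,T)=31/2, d(HM,X)=49/2
2. join E+N (d=6) ⇒ EN; edges |E|=3, |N|=3
  updated: d(EN,HM)=35/2, d(EN,T)=19/2, d(EN,X)=28
3. join EN+T (d=19/2) ⇒ ENT; edges |EN|=7/4, |T|=19/4
  updated: d(ENT,HM)=101/6, d(ENT,X)=71/3
4. join ENT+HM (d=101/6) ⇒ EHMNT; edges |ENT|=11/3, |HM|=77/12
  updated: d(EHMNT,X)=24
5. join EHMNT+X (d=24) ⇒ EHMNTX; edges |EHMNT|=43/12, |X|=12
final tree: ((((E:3,N:3):7/4,T:19/4):11/3,(H:2,M:2):77/12):43/12,X:12)
total length: 253/6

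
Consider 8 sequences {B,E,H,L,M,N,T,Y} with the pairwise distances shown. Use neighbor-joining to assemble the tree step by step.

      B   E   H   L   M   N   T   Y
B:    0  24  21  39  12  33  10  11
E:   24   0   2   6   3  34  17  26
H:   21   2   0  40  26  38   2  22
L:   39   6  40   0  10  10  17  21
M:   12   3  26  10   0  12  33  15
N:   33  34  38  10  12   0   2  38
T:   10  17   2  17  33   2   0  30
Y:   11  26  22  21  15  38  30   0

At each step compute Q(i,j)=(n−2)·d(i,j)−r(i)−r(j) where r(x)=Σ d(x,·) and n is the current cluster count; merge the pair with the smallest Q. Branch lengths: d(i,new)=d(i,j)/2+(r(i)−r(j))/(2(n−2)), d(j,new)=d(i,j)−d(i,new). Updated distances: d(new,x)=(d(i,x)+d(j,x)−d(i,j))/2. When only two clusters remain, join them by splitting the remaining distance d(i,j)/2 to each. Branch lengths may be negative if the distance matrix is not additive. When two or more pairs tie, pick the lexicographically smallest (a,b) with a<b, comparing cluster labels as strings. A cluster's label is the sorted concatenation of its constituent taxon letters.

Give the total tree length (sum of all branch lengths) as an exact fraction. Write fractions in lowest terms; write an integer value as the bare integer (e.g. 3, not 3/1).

1701/32

step 1: merge (N,T) at d=2, Q=-266; branch lengths N→17/3, T→-11/3; new cluster NT
  updated: d(B,NT)=41/2, d(E,NT)=49/2, d(H,NT)=19, d(L,NT)=25/2, d(M,NT)=43/2, d(NT,Y)=33
step 2: merge (E,H) at d=2, Q=-411/2; branch lengths E→-69/20, H→109/20; new cluster EH
  updated: d(B,EH)=43/2, d(EH,L)=22, d(EH,M)=27/2, d(EH,NT)=83/4, d(EH,Y)=23
step 3: merge (B,Y) at d=11, Q=-163; branch lengths B→45/8, Y→43/8; new cluster BY
  updated: d(BY,EH)=67/4, d(BY,L)=49/2, d(BY,M)=8, d(BY,NT)=85/4
step 4: merge (L,NT) at d=25/2, Q=-215/2; branch lengths L→61/12, NT→89/12; new cluster LNT
  updated: d(BY,LNT)=133/8, d(EH,LNT)=121/8, d(LNT,M)=19/2
step 5: merge (BY,M) at d=8, Q=-451/8; branch lengths BY→211/32, M→45/32; new cluster BMY
  updated: d(BMY,EH)=89/8, d(BMY,LNT)=145/16
step 6: merge (BMY,EH) at d=89/8, Q=-565/16; branch lengths BMY→81/32, EH→275/32; new cluster BEHMY
  updated: d(BEHMY,LNT)=209/32
step 7: merge (BEHMY,LNT) at d=209/32; branch lengths BEHMY→209/64, LNT→209/64; new cluster BEHLMNTY
final tree: ((((B:45/8,Y:43/8):211/32,M:45/32):81/32,(E:-69/20,H:109/20):275/32):209/64,(L:61/12,(N:17/3,T:-11/3):89/12):209/64)
total length: 1701/32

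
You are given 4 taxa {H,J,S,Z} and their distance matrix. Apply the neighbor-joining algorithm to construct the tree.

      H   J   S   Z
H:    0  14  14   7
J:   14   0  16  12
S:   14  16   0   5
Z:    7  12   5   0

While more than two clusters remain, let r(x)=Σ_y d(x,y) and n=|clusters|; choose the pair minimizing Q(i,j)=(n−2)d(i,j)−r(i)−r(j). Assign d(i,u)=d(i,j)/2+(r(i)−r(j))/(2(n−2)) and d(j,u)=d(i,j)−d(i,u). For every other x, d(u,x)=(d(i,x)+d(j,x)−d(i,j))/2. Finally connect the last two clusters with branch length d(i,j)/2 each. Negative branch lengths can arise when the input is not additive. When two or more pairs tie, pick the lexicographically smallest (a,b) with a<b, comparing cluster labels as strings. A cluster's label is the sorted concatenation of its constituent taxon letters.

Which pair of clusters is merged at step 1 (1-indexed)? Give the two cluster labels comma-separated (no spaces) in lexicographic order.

1. join H+J (d=14, Q=-49) ⇒ HJ; edges |H|=21/4, |J|=35/4
  updated: d(HJ,S)=8, d(HJ,Z)=5/2
2. join HJ+S (d=8, Q=-31/2) ⇒ HJS; edges |HJ|=11/4, |S|=21/4
  updated: d(HJS,Z)=-1/4
3. join HJS+Z (d=-1/4) ⇒ HJSZ; edges |HJS|=-1/8, |Z|=-1/8
final tree: (((H:21/4,J:35/4):11/4,S:21/4):-1/8,Z:-1/8)
total length: 87/4

H,J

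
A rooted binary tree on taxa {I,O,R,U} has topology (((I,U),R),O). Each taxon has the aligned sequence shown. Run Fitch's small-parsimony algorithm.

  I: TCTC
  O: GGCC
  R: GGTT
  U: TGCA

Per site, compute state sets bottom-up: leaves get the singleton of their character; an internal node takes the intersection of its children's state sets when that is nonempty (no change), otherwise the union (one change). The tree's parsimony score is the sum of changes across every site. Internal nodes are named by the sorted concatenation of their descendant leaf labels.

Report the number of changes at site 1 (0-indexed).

1

IU@0: {T} ∩ {T} = {T} (intersection, +0)
IRU@0: {T} ∪ {G} = {G,T} (union, +1)
IORU@0: {G,T} ∩ {G} = {G} (intersection, +0)
IU@1: {C} ∪ {G} = {C,G} (union, +1)
IRU@1: {C,G} ∩ {G} = {G} (intersection, +0)
IORU@1: {G} ∩ {G} = {G} (intersection, +0)
IU@2: {T} ∪ {C} = {C,T} (union, +1)
IRU@2: {C,T} ∩ {T} = {T} (intersection, +0)
IORU@2: {T} ∪ {C} = {C,T} (union, +1)
IU@3: {C} ∪ {A} = {A,C} (union, +1)
IRU@3: {A,C} ∪ {T} = {A,C,T} (union, +1)
IORU@3: {A,C,T} ∩ {C} = {C} (intersection, +0)
per-site changes: [1, 1, 2, 2]; total = 6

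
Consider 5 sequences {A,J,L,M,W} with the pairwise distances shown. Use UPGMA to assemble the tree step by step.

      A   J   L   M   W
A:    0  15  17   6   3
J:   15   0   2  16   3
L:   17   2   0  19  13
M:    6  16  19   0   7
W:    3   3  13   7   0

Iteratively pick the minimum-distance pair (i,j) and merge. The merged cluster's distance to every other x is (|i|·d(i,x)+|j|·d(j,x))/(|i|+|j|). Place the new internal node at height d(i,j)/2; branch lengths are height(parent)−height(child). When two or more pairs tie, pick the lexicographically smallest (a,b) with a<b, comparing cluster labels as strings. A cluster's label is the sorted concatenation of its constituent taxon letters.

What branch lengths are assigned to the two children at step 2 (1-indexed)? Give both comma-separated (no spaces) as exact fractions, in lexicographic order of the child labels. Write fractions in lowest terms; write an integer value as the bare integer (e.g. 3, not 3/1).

3/2,3/2

iteration 1: select J,L (d=2); attach at lengths (1, 1); label the merged cluster JL
  updated: d(A,JL)=16, d(JL,M)=35/2, d(JL,W)=8
iteration 2: select A,W (d=3); attach at lengths (3/2, 3/2); label the merged cluster AW
  updated: d(AW,JL)=12, d(AW,M)=13/2
iteration 3: select AW,M (d=13/2); attach at lengths (7/4, 13/4); label the merged cluster AMW
  updated: d(AMW,JL)=83/6
iteration 4: select AMW,JL (d=83/6); attach at lengths (11/3, 71/12); label the merged cluster AJLMW
final tree: (((A:3/2,W:3/2):7/4,M:13/4):11/3,(J:1,L:1):71/12)
total length: 235/12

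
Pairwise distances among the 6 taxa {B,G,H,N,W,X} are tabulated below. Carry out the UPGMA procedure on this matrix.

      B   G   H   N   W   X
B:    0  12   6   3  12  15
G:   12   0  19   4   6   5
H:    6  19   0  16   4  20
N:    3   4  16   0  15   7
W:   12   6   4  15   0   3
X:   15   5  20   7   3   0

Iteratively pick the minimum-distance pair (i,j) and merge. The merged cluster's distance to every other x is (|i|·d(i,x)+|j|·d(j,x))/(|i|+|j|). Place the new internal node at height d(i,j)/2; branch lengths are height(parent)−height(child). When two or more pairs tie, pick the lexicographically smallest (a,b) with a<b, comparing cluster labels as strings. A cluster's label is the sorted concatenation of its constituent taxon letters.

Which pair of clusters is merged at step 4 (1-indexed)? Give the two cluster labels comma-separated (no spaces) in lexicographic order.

step 1: merge (B,N) at d=3; branch lengths B→3/2, N→3/2; new cluster BN
  updated: d(BN,G)=8, d(BN,H)=11, d(BN,W)=27/2, d(BN,X)=11
step 2: merge (W,X) at d=3; branch lengths W→3/2, X→3/2; new cluster WX
  updated: d(BN,WX)=49/4, d(G,WX)=11/2, d(H,WX)=12
step 3: merge (G,WX) at d=11/2; branch lengths G→11/4, WX→5/4; new cluster GWX
  updated: d(BN,GWX)=65/6, d(GWX,H)=43/3
step 4: merge (BN,GWX) at d=65/6; branch lengths BN→47/12, GWX→8/3; new cluster BGNWX
  updated: d(BGNWX,H)=13
step 5: merge (BGNWX,H) at d=13; branch lengths BGNWX→13/12, H→13/2; new cluster BGHNWX
final tree: (((B:3/2,N:3/2):47/12,(G:11/4,(W:3/2,X:3/2):5/4):8/3):13/12,H:13/2)
total length: 145/6

BN,GWX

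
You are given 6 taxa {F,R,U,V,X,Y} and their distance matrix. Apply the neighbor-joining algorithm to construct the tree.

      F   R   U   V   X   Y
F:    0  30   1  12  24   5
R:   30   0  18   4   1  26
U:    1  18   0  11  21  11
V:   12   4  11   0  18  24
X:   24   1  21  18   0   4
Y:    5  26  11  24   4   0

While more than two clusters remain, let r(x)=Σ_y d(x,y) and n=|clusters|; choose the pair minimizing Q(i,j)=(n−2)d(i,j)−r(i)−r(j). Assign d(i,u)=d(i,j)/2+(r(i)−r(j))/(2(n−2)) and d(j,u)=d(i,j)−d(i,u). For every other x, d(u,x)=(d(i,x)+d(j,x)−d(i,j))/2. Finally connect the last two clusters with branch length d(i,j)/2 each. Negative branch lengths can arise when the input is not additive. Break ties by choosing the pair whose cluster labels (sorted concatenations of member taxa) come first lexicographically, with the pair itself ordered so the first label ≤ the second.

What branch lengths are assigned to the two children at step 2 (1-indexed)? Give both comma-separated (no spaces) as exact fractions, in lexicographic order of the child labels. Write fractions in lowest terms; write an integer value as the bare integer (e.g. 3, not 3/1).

iteration 1: select R,X (d=1, Q=-143); attach at lengths (15/8, -7/8); label the merged cluster RX
  updated: d(F,RX)=53/2, d(RX,U)=19, d(RX,V)=21/2, d(RX,Y)=29/2
iteration 2: select RX,V (d=21/2, Q=-193/2); attach at lengths (89/12, 37/12); label the merged cluster RVX
  updated: d(F,RVX)=14, d(RVX,U)=39/4, d(RVX,Y)=14
iteration 3: select F,Y (d=5, Q=-40); attach at lengths (0, 5); label the merged cluster FY
  updated: d(FY,RVX)=23/2, d(FY,U)=7/2
iteration 4: select FY,RVX (d=23/2, Q=-99/4); attach at lengths (21/8, 71/8); label the merged cluster FRVXY
  updated: d(FRVXY,U)=7/8
iteration 5: select FRVXY,U (d=7/8); attach at lengths (7/16, 7/16); label the merged cluster FRUVXY
final tree: (((F:0,Y:5):21/8,((R:15/8,X:-7/8):89/12,V:37/12):71/8):7/16,U:7/16)
total length: 231/8

89/12,37/12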